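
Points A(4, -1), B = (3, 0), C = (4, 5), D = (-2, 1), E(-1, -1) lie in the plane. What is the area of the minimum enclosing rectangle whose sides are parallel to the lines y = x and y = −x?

44

In coordinates u = x + y, v = x − y the rectangle is axis-aligned; the map (x,y)→(u,v) scales areas by 2.
u-values: 3, 3, 9, -1, -2; range = 9 − (-2) = 11.
v-values: 5, 3, -1, -3, 0; range = 5 − (-3) = 8.
Area = (11 × 8) / 2 = 44.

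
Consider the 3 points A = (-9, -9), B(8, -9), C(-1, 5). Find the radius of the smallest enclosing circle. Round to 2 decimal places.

Side lengths²: AB² = 289, AC² = 260, BC² = 277.
Since AB² = 289 < 277 + 260 = 537, the triangle is acute, so the smallest enclosing circle is the circumcircle.
Circumcentre = (-0.5, -32/7), r² = 18005/196.
r = √(18005/196) ≈ 9.58.

9.58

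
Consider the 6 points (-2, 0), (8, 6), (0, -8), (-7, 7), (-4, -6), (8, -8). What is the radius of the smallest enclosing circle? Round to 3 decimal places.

10.607

By Welzl's lemma the MEC is supported by two points (diametrically opposite) or three points (on a circumcircle).
The farthest pair is (-7, 7)–(8, -8) with squared distance 450. The circle on this segment as diameter has centre (0.5, -0.5) and r² = 450/4 = 112.5.
Check (-2, 0): distance² to centre = 6.5 ≤ 112.5, so it lies inside.
All remaining points lie in this disk, and no smaller disk contains both endpoints, so this is the minimum enclosing circle.
r = √(112.5) ≈ 10.607.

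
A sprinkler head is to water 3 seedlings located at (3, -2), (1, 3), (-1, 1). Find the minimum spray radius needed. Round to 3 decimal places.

Call the three points A, B, C in the order given.
Side lengths²: AB² = 29, AC² = 25, BC² = 8.
Since AB² = 29 < 25 + 8 = 33, the triangle is acute, so the smallest enclosing circle is the circumcircle.
Circumcentre = (23/14, 5/14), r² = 725/98.
r = √(725/98) ≈ 2.720.

2.720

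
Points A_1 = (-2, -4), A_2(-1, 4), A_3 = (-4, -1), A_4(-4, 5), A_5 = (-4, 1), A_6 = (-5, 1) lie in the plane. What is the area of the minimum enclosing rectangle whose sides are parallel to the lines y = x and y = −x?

In coordinates u = x + y, v = x − y the rectangle is axis-aligned; the map (x,y)→(u,v) scales areas by 2.
u-values: -6, 3, -5, 1, -3, -4; range = 3 − (-6) = 9.
v-values: 2, -5, -3, -9, -5, -6; range = 2 − (-9) = 11.
Area = (9 × 11) / 2 = 49.5.

49.5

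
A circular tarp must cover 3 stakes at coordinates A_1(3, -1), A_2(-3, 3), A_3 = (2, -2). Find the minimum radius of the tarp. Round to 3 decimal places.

3.606

Side lengths²: A_1A_2² = 52, A_1A_3² = 2, A_2A_3² = 50.
Since A_1A_2² = 52 ≥ 50 + 2 = 52, the angle opposite A_1A_2 is not acute, so the smallest enclosing circle has A_1A_2 as diameter.
Centre = midpoint of A_1A_2 = (0, 1), r² = 52/4 = 13.
r = √13 ≈ 3.606.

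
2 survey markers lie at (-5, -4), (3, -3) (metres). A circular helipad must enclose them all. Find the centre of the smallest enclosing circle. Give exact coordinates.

The smallest circle enclosing two points has them as diameter endpoints.
Centre = midpoint = (-1, -3.5); r² = |(-5, -4)−(3, -3)|²/4 = 65/4 = 16.25.
Centre = (-1, -3.5).

(-1, -3.5)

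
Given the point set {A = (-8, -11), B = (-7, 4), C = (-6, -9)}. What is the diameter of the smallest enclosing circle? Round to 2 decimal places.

15.03

Side lengths²: AB² = 226, AC² = 8, BC² = 170.
Since AB² = 226 ≥ 170 + 8 = 178, the angle opposite AB is not acute, so the smallest enclosing circle has AB as diameter.
Centre = midpoint of AB = (-7.5, -3.5), r² = 226/4 = 56.5.
Diameter = 2r = 2√(56.5) ≈ 15.03.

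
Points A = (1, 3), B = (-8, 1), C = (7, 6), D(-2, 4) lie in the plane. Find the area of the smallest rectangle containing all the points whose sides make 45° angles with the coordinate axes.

100

In coordinates u = x + y, v = x − y the rectangle is axis-aligned; the map (x,y)→(u,v) scales areas by 2.
u-values: 4, -7, 13, 2; range = 13 − (-7) = 20.
v-values: -2, -9, 1, -6; range = 1 − (-9) = 10.
Area = (20 × 10) / 2 = 100.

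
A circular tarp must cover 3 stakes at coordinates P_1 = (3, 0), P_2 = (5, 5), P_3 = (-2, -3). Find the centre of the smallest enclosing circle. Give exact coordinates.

Side lengths²: P_1P_2² = 29, P_1P_3² = 34, P_2P_3² = 113.
Since P_2P_3² = 113 ≥ 34 + 29 = 63, the angle opposite P_2P_3 is not acute, so the smallest enclosing circle has P_2P_3 as diameter.
Centre = midpoint of P_2P_3 = (1.5, 1), r² = 113/4 = 28.25.
Centre = (1.5, 1).

(1.5, 1)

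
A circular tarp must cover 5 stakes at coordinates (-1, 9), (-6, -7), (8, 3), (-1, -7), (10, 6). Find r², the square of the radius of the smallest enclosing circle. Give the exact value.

106.25

The minimum enclosing circle of a finite set is fixed by two of the points (as a diameter) or three (as a circumcircle).
The farthest pair is (-6, -7)–(10, 6) with squared distance 425. The circle on this segment as diameter has centre (2, -0.5) and r² = 425/4 = 106.25.
Check (-1, 9): distance² to centre = 99.25 ≤ 106.25, so it lies inside.
All remaining points lie in this disk, and no smaller disk contains both endpoints, so this is the minimum enclosing circle.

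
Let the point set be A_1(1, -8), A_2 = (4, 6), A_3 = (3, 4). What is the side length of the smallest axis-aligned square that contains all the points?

The bounding box has width 3 and height 14.
An axis-aligned square enclosing the set must have side ≥ max(width, height).
So the minimum side is max(3, 14) = 14.

14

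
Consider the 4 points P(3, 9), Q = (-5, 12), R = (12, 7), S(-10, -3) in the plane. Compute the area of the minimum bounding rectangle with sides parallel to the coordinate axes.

330

x ranges over [-10, 12], width 22.
y ranges over [-3, 12], height 15.
Area = 22 × 15 = 330.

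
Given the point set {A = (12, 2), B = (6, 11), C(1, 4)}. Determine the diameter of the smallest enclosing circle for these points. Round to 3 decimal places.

11.958

Side lengths²: AB² = 117, AC² = 125, BC² = 74.
Since AC² = 125 < 117 + 74 = 191, the triangle is acute, so the smallest enclosing circle is the circumcircle.
Circumcentre = (399/58, 295/58), r² = 60125/1682.
Diameter = 2r = 2√(60125/1682) ≈ 11.958.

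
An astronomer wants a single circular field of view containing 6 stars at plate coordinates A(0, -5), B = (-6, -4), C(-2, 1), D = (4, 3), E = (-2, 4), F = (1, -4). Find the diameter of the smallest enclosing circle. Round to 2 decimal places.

By Welzl's lemma the MEC is supported by two points (diametrically opposite) or three points (on a circumcircle).
The farthest pair is B–D with squared distance 149. The circle on this segment as diameter has centre (-1, -0.5) and r² = 149/4 = 37.25.
Check A: distance² to centre = 21.25 ≤ 37.25, so it lies inside.
All remaining points lie in this disk, and no smaller disk contains both endpoints, so this is the minimum enclosing circle.
Diameter = 2r = 2√(37.25) ≈ 12.21.

12.21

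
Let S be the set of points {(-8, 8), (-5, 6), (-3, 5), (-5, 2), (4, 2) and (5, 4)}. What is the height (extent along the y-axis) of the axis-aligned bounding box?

max y = 8, min y = 2, so height = 6.

6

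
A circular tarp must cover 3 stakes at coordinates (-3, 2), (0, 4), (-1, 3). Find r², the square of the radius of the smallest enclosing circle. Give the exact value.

Call the three points A, B, C in the order given.
Side lengths²: AB² = 13, AC² = 5, BC² = 2.
Since AB² = 13 ≥ 5 + 2 = 7, the angle opposite AB is not acute, so the smallest enclosing circle has AB as diameter.
Centre = midpoint of AB = (-1.5, 3), r² = 13/4 = 3.25.

3.25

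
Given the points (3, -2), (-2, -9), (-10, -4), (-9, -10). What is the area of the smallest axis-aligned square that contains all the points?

169

The bounding box has width 13 and height 8.
An axis-aligned square enclosing the set must have side ≥ max(width, height).
So the minimum side is max(13, 8) = 13.
Area = 13² = 169.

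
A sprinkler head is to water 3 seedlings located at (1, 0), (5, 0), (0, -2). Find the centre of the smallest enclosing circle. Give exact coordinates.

(2.5, -1)

Call the three points A, B, C in the order given.
Side lengths²: AB² = 16, AC² = 5, BC² = 29.
Since BC² = 29 ≥ 16 + 5 = 21, the angle opposite BC is not acute, so the smallest enclosing circle has BC as diameter.
Centre = midpoint of BC = (2.5, -1), r² = 29/4 = 7.25.
Centre = (2.5, -1).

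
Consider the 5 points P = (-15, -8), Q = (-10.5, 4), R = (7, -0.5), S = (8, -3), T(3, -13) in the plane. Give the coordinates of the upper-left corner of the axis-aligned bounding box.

x-range [-15, 8], y-range [-13, 4].
The upper-left corner is (-15, 4).

(-15, 4)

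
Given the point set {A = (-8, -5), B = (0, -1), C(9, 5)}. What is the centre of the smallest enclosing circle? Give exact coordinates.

Side lengths²: AB² = 80, AC² = 389, BC² = 117.
Since AC² = 389 ≥ 117 + 80 = 197, the angle opposite AC is not acute, so the smallest enclosing circle has AC as diameter.
Centre = midpoint of AC = (0.5, 0), r² = 389/4 = 97.25.
Centre = (0.5, 0).

(0.5, 0)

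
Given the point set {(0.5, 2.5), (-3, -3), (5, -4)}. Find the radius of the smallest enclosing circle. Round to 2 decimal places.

4.37

Call the three points A, B, C in the order given.
Side lengths²: AB² = 42.5, AC² = 62.5, BC² = 65.
Since BC² = 65 < 62.5 + 42.5 = 105, the triangle is acute, so the smallest enclosing circle is the circumcircle.
Circumcentre = (23/19, -69/38), r² = 27625/1444.
r = √(27625/1444) ≈ 4.37.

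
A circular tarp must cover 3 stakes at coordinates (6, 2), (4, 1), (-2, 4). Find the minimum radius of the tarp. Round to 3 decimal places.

Call the three points A, B, C in the order given.
Side lengths²: AB² = 5, AC² = 68, BC² = 45.
Since AC² = 68 ≥ 45 + 5 = 50, the angle opposite AC is not acute, so the smallest enclosing circle has AC as diameter.
Centre = midpoint of AC = (2, 3), r² = 68/4 = 17.
r = √17 ≈ 4.123.

4.123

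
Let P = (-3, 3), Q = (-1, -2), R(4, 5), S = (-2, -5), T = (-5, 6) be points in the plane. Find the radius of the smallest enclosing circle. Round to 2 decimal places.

The minimum enclosing circle is determined by three boundary points: R, S, T.
Their circumcentre is (-47/48, 1.1875) with r² = 45305/1152.
The farthest remaining point Q is at distance² 11705/1152 ≤ 45305/1152.
r = √(45305/1152) ≈ 6.27.

6.27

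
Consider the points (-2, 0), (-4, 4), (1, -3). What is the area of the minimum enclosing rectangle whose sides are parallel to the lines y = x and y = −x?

In coordinates u = x + y, v = x − y the rectangle is axis-aligned; the map (x,y)→(u,v) scales areas by 2.
u-values: -2, 0, -2; range = 0 − (-2) = 2.
v-values: -2, -8, 4; range = 4 − (-8) = 12.
Area = (2 × 12) / 2 = 12.

12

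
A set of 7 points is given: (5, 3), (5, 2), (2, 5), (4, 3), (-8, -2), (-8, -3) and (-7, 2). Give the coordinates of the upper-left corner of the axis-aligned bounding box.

x-range [-8, 5], y-range [-3, 5].
The upper-left corner is (-8, 5).

(-8, 5)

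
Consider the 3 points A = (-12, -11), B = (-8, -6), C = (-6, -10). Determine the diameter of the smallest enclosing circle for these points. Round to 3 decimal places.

6.699

Side lengths²: AB² = 41, AC² = 37, BC² = 20.
Since AB² = 41 < 37 + 20 = 57, the triangle is acute, so the smallest enclosing circle is the circumcircle.
Circumcentre = (-120/13, -237/26), r² = 7585/676.
Diameter = 2r = 2√(7585/676) ≈ 6.699.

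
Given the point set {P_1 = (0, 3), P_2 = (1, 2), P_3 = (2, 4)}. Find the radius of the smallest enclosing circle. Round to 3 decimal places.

1.179

Side lengths²: P_1P_2² = 2, P_1P_3² = 5, P_2P_3² = 5.
Since P_2P_3² = 5 < 5 + 2 = 7, the triangle is acute, so the smallest enclosing circle is the circumcircle.
Circumcentre = (7/6, 19/6), r² = 25/18.
r = √(25/18) ≈ 1.179.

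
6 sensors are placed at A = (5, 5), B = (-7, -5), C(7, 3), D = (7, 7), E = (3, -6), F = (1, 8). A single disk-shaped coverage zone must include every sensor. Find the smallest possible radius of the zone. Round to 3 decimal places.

The minimum enclosing circle of a finite set is fixed by two of the points (as a diameter) or three (as a circumcircle).
The farthest pair is B–D with squared distance 340. The circle on this segment as diameter has centre (0, 1) and r² = 340/4 = 85.
Check A: distance² to centre = 41 ≤ 85, so it lies inside.
All remaining points lie in this disk, and no smaller disk contains both endpoints, so this is the minimum enclosing circle.
r = √85 ≈ 9.220.

9.220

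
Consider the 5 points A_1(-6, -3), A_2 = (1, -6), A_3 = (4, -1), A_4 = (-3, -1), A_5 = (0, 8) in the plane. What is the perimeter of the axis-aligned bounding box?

48

Width = max x − min x = 4 − (-6) = 10.
Height = max y − min y = 8 − (-6) = 14.
Perimeter = 2(10 + 14) = 48.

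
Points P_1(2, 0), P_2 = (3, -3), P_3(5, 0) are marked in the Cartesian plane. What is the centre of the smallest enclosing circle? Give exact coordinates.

(3.5, -7/6)

Side lengths²: P_1P_2² = 10, P_1P_3² = 9, P_2P_3² = 13.
Since P_2P_3² = 13 < 10 + 9 = 19, the triangle is acute, so the smallest enclosing circle is the circumcircle.
Circumcentre = (3.5, -7/6), r² = 65/18.
Centre = (3.5, -7/6).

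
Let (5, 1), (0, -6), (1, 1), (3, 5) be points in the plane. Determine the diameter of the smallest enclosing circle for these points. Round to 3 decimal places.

11.402

The minimum enclosing circle of a finite set is fixed by two of the points (as a diameter) or three (as a circumcircle).
The farthest pair is (0, -6)–(3, 5) with squared distance 130. The circle on this segment as diameter has centre (1.5, -0.5) and r² = 130/4 = 32.5.
Check (5, 1): distance² to centre = 14.5 ≤ 32.5, so it lies inside.
All remaining points lie in this disk, and no smaller disk contains both endpoints, so this is the minimum enclosing circle.
Diameter = 2r = 2√(32.5) ≈ 11.402.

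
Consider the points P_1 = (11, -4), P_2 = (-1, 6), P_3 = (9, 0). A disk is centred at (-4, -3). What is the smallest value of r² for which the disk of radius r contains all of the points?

226

The required radius is the distance from (-4, -3) to the farthest point.
Squared distances: 226, 90, 178.
Maximum is 226, attained at P_1.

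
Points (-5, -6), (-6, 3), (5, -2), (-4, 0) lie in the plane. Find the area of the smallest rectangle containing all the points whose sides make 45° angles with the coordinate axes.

In coordinates u = x + y, v = x − y the rectangle is axis-aligned; the map (x,y)→(u,v) scales areas by 2.
u-values: -11, -3, 3, -4; range = 3 − (-11) = 14.
v-values: 1, -9, 7, -4; range = 7 − (-9) = 16.
Area = (14 × 16) / 2 = 112.

112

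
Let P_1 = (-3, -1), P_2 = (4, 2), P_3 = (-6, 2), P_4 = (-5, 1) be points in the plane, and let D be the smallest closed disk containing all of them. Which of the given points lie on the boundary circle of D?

P_2, P_3

The minimum enclosing circle of a finite set is fixed by two of the points (as a diameter) or three (as a circumcircle).
The farthest pair is P_2–P_3 with squared distance 100. The circle on this segment as diameter has centre (-1, 2) and r² = 100/4 = 25.
Check P_1: distance² to centre = 13 ≤ 25, so it lies inside.
All remaining points lie in this disk, and no smaller disk contains both endpoints, so this is the minimum enclosing circle.
The points at distance exactly r from the centre are P_2, P_3 — 2 points.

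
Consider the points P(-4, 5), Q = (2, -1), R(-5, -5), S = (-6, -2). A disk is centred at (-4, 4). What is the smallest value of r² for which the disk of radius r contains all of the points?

The required radius is the distance from (-4, 4) to the farthest point.
Squared distances: 1, 61, 82, 40.
Maximum is 82, attained at R.

82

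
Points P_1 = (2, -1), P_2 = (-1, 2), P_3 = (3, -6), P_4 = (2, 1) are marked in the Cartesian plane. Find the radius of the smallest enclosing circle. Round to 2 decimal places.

4.47

A smallest enclosing disk is always determined by at most three of the input points on its boundary.
The farthest pair is P_2–P_3 with squared distance 80. The circle on this segment as diameter has centre (1, -2) and r² = 80/4 = 20.
Check P_1: distance² to centre = 2 ≤ 20, so it lies inside.
All remaining points lie in this disk, and no smaller disk contains both endpoints, so this is the minimum enclosing circle.
r = √20 ≈ 4.47.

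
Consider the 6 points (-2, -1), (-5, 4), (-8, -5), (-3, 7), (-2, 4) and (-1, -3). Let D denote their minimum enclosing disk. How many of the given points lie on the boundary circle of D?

The farthest pair is (-8, -5)–(-3, 7) with squared distance 169. The circle on this segment as diameter has centre (-5.5, 1) and r² = 169/4 = 42.25.
Check (-2, -1): distance² to centre = 16.25 ≤ 42.25, so it lies inside.
All remaining points lie in this disk, and no smaller disk contains both endpoints, so this is the minimum enclosing circle.
The points at distance exactly r from the centre are (-8, -5), (-3, 7) — 2 points.

2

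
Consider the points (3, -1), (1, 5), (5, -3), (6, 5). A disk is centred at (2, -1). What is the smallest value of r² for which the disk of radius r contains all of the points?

52

The required radius is the distance from (2, -1) to the farthest point.
Squared distances: 1, 37, 13, 52.
Maximum is 52, attained at (6, 5).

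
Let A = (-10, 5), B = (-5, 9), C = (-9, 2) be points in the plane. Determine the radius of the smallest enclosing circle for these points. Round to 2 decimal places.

4.03

Side lengths²: AB² = 41, AC² = 10, BC² = 65.
Since BC² = 65 ≥ 41 + 10 = 51, the angle opposite BC is not acute, so the smallest enclosing circle has BC as diameter.
Centre = midpoint of BC = (-7, 5.5), r² = 65/4 = 16.25.
r = √(16.25) ≈ 4.03.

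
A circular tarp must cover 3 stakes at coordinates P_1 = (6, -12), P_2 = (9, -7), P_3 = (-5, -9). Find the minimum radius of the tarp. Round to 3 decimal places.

Side lengths²: P_1P_2² = 34, P_1P_3² = 130, P_2P_3² = 200.
Since P_2P_3² = 200 ≥ 130 + 34 = 164, the angle opposite P_2P_3 is not acute, so the smallest enclosing circle has P_2P_3 as diameter.
Centre = midpoint of P_2P_3 = (2, -8), r² = 200/4 = 50.
r = √50 ≈ 7.071.

7.071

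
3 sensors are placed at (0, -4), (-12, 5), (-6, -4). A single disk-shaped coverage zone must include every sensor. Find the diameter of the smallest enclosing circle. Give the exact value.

15

Call the three points A, B, C in the order given.
Side lengths²: AB² = 225, AC² = 36, BC² = 117.
Since AB² = 225 ≥ 117 + 36 = 153, the angle opposite AB is not acute, so the smallest enclosing circle has AB as diameter.
Centre = midpoint of AB = (-6, 0.5), r² = 225/4 = 56.25.
Diameter = 2r = 2√(56.25) = 15.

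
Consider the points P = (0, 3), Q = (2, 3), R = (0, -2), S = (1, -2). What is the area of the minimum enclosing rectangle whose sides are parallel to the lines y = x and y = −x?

21

In coordinates u = x + y, v = x − y the rectangle is axis-aligned; the map (x,y)→(u,v) scales areas by 2.
u-values: 3, 5, -2, -1; range = 5 − (-2) = 7.
v-values: -3, -1, 2, 3; range = 3 − (-3) = 6.
Area = (7 × 6) / 2 = 21.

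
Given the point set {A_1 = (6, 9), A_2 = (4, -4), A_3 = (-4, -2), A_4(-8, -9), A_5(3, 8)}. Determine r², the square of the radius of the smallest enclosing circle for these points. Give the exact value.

The farthest pair is A_1–A_4 with squared distance 520. The circle on this segment as diameter has centre (-1, 0) and r² = 520/4 = 130.
Check A_2: distance² to centre = 41 ≤ 130, so it lies inside.
All remaining points lie in this disk, and no smaller disk contains both endpoints, so this is the minimum enclosing circle.

130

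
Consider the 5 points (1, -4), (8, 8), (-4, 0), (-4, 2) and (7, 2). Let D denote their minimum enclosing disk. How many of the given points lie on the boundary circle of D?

3

The minimum enclosing circle of a finite set is fixed by two of the points (as a diameter) or three (as a circumcircle).
The minimum enclosing circle is determined by three boundary points: (1, -4), (8, 8), (-4, 0).
Their circumcentre is (57/22, 137/44) with r² = 102869/1936.
The farthest remaining point (-4, 2) is at distance² 86501/1936 ≤ 102869/1936.
The points at distance exactly r from the centre are (1, -4), (8, 8), (-4, 0) — 3 points.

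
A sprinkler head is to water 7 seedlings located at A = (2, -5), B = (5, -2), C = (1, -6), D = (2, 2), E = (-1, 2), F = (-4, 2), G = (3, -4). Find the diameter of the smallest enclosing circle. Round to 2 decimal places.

10.11

By Welzl's lemma the MEC is supported by two points (diametrically opposite) or three points (on a circumcircle).
The minimum enclosing circle is determined by three boundary points: B, C, F.
Their circumcentre is (1/26, -27/26) with r² = 8633/338.
The farthest remaining point A is at distance² 6605/338 ≤ 8633/338.
Diameter = 2r = 2√(8633/338) ≈ 10.11.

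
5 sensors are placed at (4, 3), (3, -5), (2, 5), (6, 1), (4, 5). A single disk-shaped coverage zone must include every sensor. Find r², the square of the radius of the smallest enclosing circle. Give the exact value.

The minimum enclosing circle of a finite set is fixed by two of the points (as a diameter) or three (as a circumcircle).
The minimum enclosing circle is determined by three boundary points: (3, -5), (2, 5), (4, 5).
Their circumcentre is (3, 0.05) with r² = 25.5025.
The farthest remaining point (6, 1) is at distance² 9.9025 ≤ 25.5025.

25.5025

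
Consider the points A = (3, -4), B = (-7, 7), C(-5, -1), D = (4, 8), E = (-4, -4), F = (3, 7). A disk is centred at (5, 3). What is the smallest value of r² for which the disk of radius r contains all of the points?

The required radius is the distance from (5, 3) to the farthest point.
Squared distances: 53, 160, 116, 26, 130, 20.
Maximum is 160, attained at B.

160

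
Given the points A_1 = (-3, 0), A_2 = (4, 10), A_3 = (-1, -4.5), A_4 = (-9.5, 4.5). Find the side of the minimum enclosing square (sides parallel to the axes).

The bounding box has width 13.5 and height 14.5.
An axis-aligned square enclosing the set must have side ≥ max(width, height).
So the minimum side is max(13.5, 14.5) = 14.5.

14.5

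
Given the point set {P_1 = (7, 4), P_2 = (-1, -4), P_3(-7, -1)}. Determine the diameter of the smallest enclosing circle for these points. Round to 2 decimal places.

14.87

Side lengths²: P_1P_2² = 128, P_1P_3² = 221, P_2P_3² = 45.
Since P_1P_3² = 221 ≥ 128 + 45 = 173, the angle opposite P_1P_3 is not acute, so the smallest enclosing circle has P_1P_3 as diameter.
Centre = midpoint of P_1P_3 = (0, 1.5), r² = 221/4 = 55.25.
Diameter = 2r = 2√(55.25) ≈ 14.87.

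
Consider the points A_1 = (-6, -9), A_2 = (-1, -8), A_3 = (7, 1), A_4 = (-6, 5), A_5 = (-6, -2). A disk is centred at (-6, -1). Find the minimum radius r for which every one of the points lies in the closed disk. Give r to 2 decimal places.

The required radius is the distance from (-6, -1) to the farthest point.
Squared distances: 64, 74, 173, 36, 1.
Maximum is 173, attained at A_3.
r = √173 ≈ 13.15.

13.15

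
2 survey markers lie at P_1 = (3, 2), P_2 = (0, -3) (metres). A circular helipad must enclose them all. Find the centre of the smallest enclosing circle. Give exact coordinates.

(1.5, -0.5)

The smallest circle enclosing two points has them as diameter endpoints.
Centre = midpoint = (1.5, -0.5); r² = |P_1P_2|²/4 = 34/4 = 8.5.
Centre = (1.5, -0.5).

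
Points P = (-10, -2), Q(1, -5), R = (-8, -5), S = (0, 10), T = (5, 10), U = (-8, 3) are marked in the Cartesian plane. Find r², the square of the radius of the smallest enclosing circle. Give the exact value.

The farthest pair is R–T with squared distance 394. The circle on this segment as diameter has centre (-1.5, 2.5) and r² = 394/4 = 98.5.
Check P: distance² to centre = 92.5 ≤ 98.5, so it lies inside.
All remaining points lie in this disk, and no smaller disk contains both endpoints, so this is the minimum enclosing circle.

98.5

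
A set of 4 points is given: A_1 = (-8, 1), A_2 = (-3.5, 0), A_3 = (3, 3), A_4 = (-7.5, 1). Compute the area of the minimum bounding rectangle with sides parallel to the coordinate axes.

x ranges over [-8, 3], width 11.
y ranges over [0, 3], height 3.
Area = 11 × 3 = 33.

33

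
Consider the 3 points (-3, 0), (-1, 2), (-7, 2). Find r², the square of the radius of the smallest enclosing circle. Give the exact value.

Call the three points A, B, C in the order given.
Side lengths²: AB² = 8, AC² = 20, BC² = 36.
Since BC² = 36 ≥ 20 + 8 = 28, the angle opposite BC is not acute, so the smallest enclosing circle has BC as diameter.
Centre = midpoint of BC = (-4, 2), r² = 36/4 = 9.

9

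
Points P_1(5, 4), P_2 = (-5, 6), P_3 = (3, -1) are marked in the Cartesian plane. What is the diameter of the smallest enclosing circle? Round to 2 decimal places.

Side lengths²: P_1P_2² = 104, P_1P_3² = 29, P_2P_3² = 113.
Since P_2P_3² = 113 < 104 + 29 = 133, the triangle is acute, so the smallest enclosing circle is the circumcircle.
Circumcentre = (-19/54, 175/54), r² = 42601/1458.
Diameter = 2r = 2√(42601/1458) ≈ 10.81.

10.81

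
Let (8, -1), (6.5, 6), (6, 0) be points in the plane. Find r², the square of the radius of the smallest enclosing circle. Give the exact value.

Call the three points A, B, C in the order given.
Side lengths²: AB² = 51.25, AC² = 5, BC² = 36.25.
Since AB² = 51.25 ≥ 36.25 + 5 = 41.25, the angle opposite AB is not acute, so the smallest enclosing circle has AB as diameter.
Centre = midpoint of AB = (7.25, 2.5), r² = 51.25/4 = 12.8125.

12.8125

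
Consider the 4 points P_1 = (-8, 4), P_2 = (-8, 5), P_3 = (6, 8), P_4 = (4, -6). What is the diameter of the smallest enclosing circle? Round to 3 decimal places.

17.348

The minimum enclosing circle is determined by three boundary points: P_2, P_3, P_4.
Their circumcentre is (1/38, 65/38) with r² = 54325/722.
The farthest remaining point P_1 is at distance² 50297/722 ≤ 54325/722.
Diameter = 2r = 2√(54325/722) ≈ 17.348.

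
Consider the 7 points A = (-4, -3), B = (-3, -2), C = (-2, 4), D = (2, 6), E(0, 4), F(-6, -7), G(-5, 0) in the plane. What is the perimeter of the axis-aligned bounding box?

42

Width = max x − min x = 2 − (-6) = 8.
Height = max y − min y = 6 − (-7) = 13.
Perimeter = 2(8 + 13) = 42.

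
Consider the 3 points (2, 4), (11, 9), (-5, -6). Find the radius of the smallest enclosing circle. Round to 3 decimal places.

Call the three points A, B, C in the order given.
Side lengths²: AB² = 106, AC² = 149, BC² = 481.
Since BC² = 481 ≥ 149 + 106 = 255, the angle opposite BC is not acute, so the smallest enclosing circle has BC as diameter.
Centre = midpoint of BC = (3, 1.5), r² = 481/4 = 120.25.
r = √(120.25) ≈ 10.966.

10.966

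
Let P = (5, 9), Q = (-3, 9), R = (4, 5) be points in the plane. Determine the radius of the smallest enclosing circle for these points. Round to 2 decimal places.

Side lengths²: PQ² = 64, PR² = 17, QR² = 65.
Since QR² = 65 < 64 + 17 = 81, the triangle is acute, so the smallest enclosing circle is the circumcircle.
Circumcentre = (1, 7.875), r² = 17.265625.
r = √(17.265625) ≈ 4.16.

4.16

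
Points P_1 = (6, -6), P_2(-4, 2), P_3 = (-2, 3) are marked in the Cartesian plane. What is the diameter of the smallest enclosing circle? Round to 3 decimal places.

12.806

Side lengths²: P_1P_2² = 164, P_1P_3² = 145, P_2P_3² = 5.
Since P_1P_2² = 164 ≥ 145 + 5 = 150, the angle opposite P_1P_2 is not acute, so the smallest enclosing circle has P_1P_2 as diameter.
Centre = midpoint of P_1P_2 = (1, -2), r² = 164/4 = 41.
Diameter = 2r = 2√41 ≈ 12.806.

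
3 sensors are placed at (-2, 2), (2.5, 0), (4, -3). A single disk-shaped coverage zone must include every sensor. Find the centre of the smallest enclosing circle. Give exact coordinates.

Call the three points A, B, C in the order given.
Side lengths²: AB² = 24.25, AC² = 61, BC² = 11.25.
Since AC² = 61 ≥ 24.25 + 11.25 = 35.5, the angle opposite AC is not acute, so the smallest enclosing circle has AC as diameter.
Centre = midpoint of AC = (1, -0.5), r² = 61/4 = 15.25.
Centre = (1, -0.5).

(1, -0.5)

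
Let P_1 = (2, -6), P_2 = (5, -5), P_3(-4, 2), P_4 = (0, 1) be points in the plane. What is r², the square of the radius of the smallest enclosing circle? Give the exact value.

32.5

A smallest enclosing disk is always determined by at most three of the input points on its boundary.
The farthest pair is P_2–P_3 with squared distance 130. The circle on this segment as diameter has centre (0.5, -1.5) and r² = 130/4 = 32.5.
Check P_1: distance² to centre = 22.5 ≤ 32.5, so it lies inside.
All remaining points lie in this disk, and no smaller disk contains both endpoints, so this is the minimum enclosing circle.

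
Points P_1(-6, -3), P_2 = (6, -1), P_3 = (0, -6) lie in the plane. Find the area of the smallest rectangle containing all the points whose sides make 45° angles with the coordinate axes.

In coordinates u = x + y, v = x − y the rectangle is axis-aligned; the map (x,y)→(u,v) scales areas by 2.
u-values: -9, 5, -6; range = 5 − (-9) = 14.
v-values: -3, 7, 6; range = 7 − (-3) = 10.
Area = (14 × 10) / 2 = 70.

70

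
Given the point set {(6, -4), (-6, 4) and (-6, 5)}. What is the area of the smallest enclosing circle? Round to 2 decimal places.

Call the three points A, B, C in the order given.
Side lengths²: AB² = 208, AC² = 225, BC² = 1.
Since AC² = 225 ≥ 208 + 1 = 209, the angle opposite AC is not acute, so the smallest enclosing circle has AC as diameter.
Centre = midpoint of AC = (0, 0.5), r² = 225/4 = 56.25.
Area = π·r² = π·56.25 ≈ 176.71.

176.71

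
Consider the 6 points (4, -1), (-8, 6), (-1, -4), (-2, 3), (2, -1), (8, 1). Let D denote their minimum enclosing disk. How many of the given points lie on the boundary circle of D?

A smallest enclosing disk is always determined by at most three of the input points on its boundary.
The farthest pair is (-8, 6)–(8, 1) with squared distance 281. The circle on this segment as diameter has centre (0, 3.5) and r² = 281/4 = 70.25.
Check (4, -1): distance² to centre = 36.25 ≤ 70.25, so it lies inside.
All remaining points lie in this disk, and no smaller disk contains both endpoints, so this is the minimum enclosing circle.
The points at distance exactly r from the centre are (-8, 6), (8, 1) — 2 points.

2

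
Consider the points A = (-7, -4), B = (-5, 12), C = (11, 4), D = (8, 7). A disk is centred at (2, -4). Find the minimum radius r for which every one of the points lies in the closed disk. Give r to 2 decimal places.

The required radius is the distance from (2, -4) to the farthest point.
Squared distances: 81, 305, 145, 157.
Maximum is 305, attained at B.
r = √305 ≈ 17.46.

17.46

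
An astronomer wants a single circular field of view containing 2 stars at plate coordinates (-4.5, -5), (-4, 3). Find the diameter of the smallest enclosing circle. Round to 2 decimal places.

8.02

The smallest circle enclosing two points has them as diameter endpoints.
Centre = midpoint = (-4.25, -1); r² = |(-4.5, -5)−(-4, 3)|²/4 = 64.25/4 = 16.0625.
Diameter = 2r = 2√(16.0625) ≈ 8.02.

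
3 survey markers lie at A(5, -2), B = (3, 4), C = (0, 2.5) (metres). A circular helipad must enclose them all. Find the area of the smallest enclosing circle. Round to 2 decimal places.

36.26

Side lengths²: AB² = 40, AC² = 45.25, BC² = 11.25.
Since AC² = 45.25 < 40 + 11.25 = 51.25, the triangle is acute, so the smallest enclosing circle is the circumcircle.
Circumcentre = (79/28, 17/28), r² = 4525/392.
Area = π·r² = π·4525/392 ≈ 36.26.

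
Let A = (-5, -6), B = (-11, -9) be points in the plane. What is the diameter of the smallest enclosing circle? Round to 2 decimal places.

The smallest circle enclosing two points has them as diameter endpoints.
Centre = midpoint = (-8, -7.5); r² = |AB|²/4 = 45/4 = 11.25.
Diameter = 2r = 2√(11.25) ≈ 6.71.

6.71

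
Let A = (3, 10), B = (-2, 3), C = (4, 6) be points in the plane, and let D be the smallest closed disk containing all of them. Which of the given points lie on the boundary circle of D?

A, B

Side lengths²: AB² = 74, AC² = 17, BC² = 45.
Since AB² = 74 ≥ 45 + 17 = 62, the angle opposite AB is not acute, so the smallest enclosing circle has AB as diameter.
Centre = midpoint of AB = (0.5, 6.5), r² = 74/4 = 18.5.
The points at distance exactly r from the centre are A, B — 2 points.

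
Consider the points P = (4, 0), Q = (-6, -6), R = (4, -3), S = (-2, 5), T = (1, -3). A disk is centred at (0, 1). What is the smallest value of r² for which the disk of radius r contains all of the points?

The required radius is the distance from (0, 1) to the farthest point.
Squared distances: 17, 85, 32, 20, 17.
Maximum is 85, attained at Q.

85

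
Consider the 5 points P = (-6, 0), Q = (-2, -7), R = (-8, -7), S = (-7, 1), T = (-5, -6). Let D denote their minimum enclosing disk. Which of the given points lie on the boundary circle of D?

Q, R, S

The minimum enclosing circle of a finite set is fixed by two of the points (as a diameter) or three (as a circumcircle).
The minimum enclosing circle is determined by three boundary points: Q, R, S.
Their circumcentre is (-5, -3.3125) with r² = 22.59765625.
The farthest remaining point P is at distance² 11.97265625 ≤ 22.59765625.
The points at distance exactly r from the centre are Q, R, S — 3 points.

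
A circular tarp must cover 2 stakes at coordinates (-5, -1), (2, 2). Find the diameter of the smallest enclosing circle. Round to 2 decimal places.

The smallest circle enclosing two points has them as diameter endpoints.
Centre = midpoint = (-1.5, 0.5); r² = |(-5, -1)−(2, 2)|²/4 = 58/4 = 14.5.
Diameter = 2r = 2√(14.5) ≈ 7.62.

7.62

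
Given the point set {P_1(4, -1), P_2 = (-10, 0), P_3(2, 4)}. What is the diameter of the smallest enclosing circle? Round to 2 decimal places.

14.04

Side lengths²: P_1P_2² = 197, P_1P_3² = 29, P_2P_3² = 160.
Since P_1P_2² = 197 ≥ 160 + 29 = 189, the angle opposite P_1P_2 is not acute, so the smallest enclosing circle has P_1P_2 as diameter.
Centre = midpoint of P_1P_2 = (-3, -0.5), r² = 197/4 = 49.25.
Diameter = 2r = 2√(49.25) ≈ 14.04.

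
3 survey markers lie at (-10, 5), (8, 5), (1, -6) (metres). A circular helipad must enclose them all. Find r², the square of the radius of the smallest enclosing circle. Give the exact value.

85

Call the three points A, B, C in the order given.
Side lengths²: AB² = 324, AC² = 242, BC² = 170.
Since AB² = 324 < 242 + 170 = 412, the triangle is acute, so the smallest enclosing circle is the circumcircle.
Circumcentre = (-1, 3), r² = 85.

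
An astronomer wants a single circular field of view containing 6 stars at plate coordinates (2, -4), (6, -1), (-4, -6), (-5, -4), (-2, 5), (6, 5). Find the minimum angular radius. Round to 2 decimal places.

The minimum enclosing circle of a finite set is fixed by two of the points (as a diameter) or three (as a circumcircle).
The farthest pair is (-4, -6)–(6, 5) with squared distance 221. The circle on this segment as diameter has centre (1, -0.5) and r² = 221/4 = 55.25.
Check (2, -4): distance² to centre = 13.25 ≤ 55.25, so it lies inside.
All remaining points lie in this disk, and no smaller disk contains both endpoints, so this is the minimum enclosing circle.
r = √(55.25) ≈ 7.43.

7.43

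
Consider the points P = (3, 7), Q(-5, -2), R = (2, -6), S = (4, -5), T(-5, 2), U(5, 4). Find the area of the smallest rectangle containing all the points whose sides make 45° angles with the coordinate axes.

In coordinates u = x + y, v = x − y the rectangle is axis-aligned; the map (x,y)→(u,v) scales areas by 2.
u-values: 10, -7, -4, -1, -3, 9; range = 10 − (-7) = 17.
v-values: -4, -3, 8, 9, -7, 1; range = 9 − (-7) = 16.
Area = (17 × 16) / 2 = 136.

136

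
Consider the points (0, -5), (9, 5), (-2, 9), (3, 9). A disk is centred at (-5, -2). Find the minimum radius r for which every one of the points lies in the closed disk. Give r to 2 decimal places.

The required radius is the distance from (-5, -2) to the farthest point.
Squared distances: 34, 245, 130, 185.
Maximum is 245, attained at (9, 5).
r = √245 ≈ 15.65.

15.65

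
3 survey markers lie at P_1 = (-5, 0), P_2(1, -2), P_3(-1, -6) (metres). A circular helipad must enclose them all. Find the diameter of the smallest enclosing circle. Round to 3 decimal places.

Side lengths²: P_1P_2² = 40, P_1P_3² = 52, P_2P_3² = 20.
Since P_1P_3² = 52 < 40 + 20 = 60, the triangle is acute, so the smallest enclosing circle is the circumcircle.
Circumcentre = (-18/7, -19/7), r² = 650/49.
Diameter = 2r = 2√(650/49) ≈ 7.284.

7.284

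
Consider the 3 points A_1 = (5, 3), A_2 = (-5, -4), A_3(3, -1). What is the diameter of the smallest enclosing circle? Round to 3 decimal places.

12.207

Side lengths²: A_1A_2² = 149, A_1A_3² = 20, A_2A_3² = 73.
Since A_1A_2² = 149 ≥ 73 + 20 = 93, the angle opposite A_1A_2 is not acute, so the smallest enclosing circle has A_1A_2 as diameter.
Centre = midpoint of A_1A_2 = (0, -0.5), r² = 149/4 = 37.25.
Diameter = 2r = 2√(37.25) ≈ 12.207.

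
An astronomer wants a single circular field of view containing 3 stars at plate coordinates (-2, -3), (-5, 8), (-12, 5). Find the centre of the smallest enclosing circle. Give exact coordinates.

Call the three points A, B, C in the order given.
Side lengths²: AB² = 130, AC² = 164, BC² = 58.
Since AC² = 164 < 130 + 58 = 188, the triangle is acute, so the smallest enclosing circle is the circumcircle.
Circumcentre = (-277/43, 73/43), r² = 77285/1849.
Centre = (-277/43, 73/43).

(-277/43, 73/43)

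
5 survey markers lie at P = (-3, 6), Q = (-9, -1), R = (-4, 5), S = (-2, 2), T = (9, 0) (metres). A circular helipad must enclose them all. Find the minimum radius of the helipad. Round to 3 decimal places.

A smallest enclosing disk is always determined by at most three of the input points on its boundary.
The farthest pair is Q–T with squared distance 325. The circle on this segment as diameter has centre (0, -0.5) and r² = 325/4 = 81.25.
Check P: distance² to centre = 51.25 ≤ 81.25, so it lies inside.
All remaining points lie in this disk, and no smaller disk contains both endpoints, so this is the minimum enclosing circle.
r = √(81.25) ≈ 9.014.

9.014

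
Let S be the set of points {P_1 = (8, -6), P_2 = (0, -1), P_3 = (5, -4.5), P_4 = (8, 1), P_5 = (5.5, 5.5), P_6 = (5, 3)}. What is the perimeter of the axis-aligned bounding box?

Width = max x − min x = 8 − 0 = 8.
Height = max y − min y = 5.5 − (-6) = 11.5.
Perimeter = 2(8 + 11.5) = 39.

39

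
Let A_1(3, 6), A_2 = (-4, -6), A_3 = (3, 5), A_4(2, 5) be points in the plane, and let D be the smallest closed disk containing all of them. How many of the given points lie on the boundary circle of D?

2

By Welzl's lemma the MEC is supported by two points (diametrically opposite) or three points (on a circumcircle).
The farthest pair is A_1–A_2 with squared distance 193. The circle on this segment as diameter has centre (-0.5, 0) and r² = 193/4 = 48.25.
Check A_3: distance² to centre = 37.25 ≤ 48.25, so it lies inside.
All remaining points lie in this disk, and no smaller disk contains both endpoints, so this is the minimum enclosing circle.
The points at distance exactly r from the centre are A_1, A_2 — 2 points.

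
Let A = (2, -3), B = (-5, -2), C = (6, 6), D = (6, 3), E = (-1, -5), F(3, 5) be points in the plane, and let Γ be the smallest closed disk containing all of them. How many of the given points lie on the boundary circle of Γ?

3

The minimum enclosing circle is determined by three boundary points: B, C, E.
Their circumcentre is (21/26, 41/26) with r² = 15725/338.
The farthest remaining point D is at distance² 9797/338 ≤ 15725/338.
The points at distance exactly r from the centre are B, C, E — 3 points.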